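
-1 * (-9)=9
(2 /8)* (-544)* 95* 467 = -6033640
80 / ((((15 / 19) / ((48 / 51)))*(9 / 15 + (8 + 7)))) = 12160 / 1989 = 6.11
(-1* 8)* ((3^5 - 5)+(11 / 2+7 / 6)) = -5872 / 3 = -1957.33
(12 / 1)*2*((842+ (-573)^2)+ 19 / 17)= 134302224 / 17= 7900130.82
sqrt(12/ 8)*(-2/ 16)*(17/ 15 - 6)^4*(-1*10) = 858.78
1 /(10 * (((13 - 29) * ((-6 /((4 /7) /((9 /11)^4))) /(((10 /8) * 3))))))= 14641 /2939328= 0.00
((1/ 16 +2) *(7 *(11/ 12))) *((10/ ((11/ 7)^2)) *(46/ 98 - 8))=-12915/ 32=-403.59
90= 90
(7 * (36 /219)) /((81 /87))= 812 /657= 1.24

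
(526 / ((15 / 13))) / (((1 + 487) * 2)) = 3419 / 7320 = 0.47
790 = 790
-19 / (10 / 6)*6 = -342 / 5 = -68.40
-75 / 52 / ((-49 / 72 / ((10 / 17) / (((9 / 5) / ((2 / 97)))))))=15000 / 1050413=0.01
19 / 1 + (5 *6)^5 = 24300019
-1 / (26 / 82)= -41 / 13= -3.15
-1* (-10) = 10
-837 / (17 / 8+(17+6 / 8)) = -2232 / 53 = -42.11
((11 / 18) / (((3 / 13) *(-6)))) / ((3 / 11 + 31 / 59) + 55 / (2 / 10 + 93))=-21624031 / 68017806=-0.32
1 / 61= 0.02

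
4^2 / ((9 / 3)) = 16 / 3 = 5.33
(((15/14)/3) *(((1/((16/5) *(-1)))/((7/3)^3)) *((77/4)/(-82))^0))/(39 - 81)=225/1075648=0.00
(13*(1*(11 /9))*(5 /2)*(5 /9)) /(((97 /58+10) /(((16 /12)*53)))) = 21979100 /164511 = 133.60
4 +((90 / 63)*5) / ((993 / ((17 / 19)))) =529126 / 132069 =4.01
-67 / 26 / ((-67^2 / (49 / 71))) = 49 / 123682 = 0.00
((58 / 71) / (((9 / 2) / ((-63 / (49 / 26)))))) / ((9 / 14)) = -6032 / 639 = -9.44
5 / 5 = 1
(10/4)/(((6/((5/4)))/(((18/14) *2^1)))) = 75/56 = 1.34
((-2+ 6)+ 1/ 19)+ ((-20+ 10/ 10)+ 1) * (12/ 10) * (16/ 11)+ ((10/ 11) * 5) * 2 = -19097/ 1045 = -18.27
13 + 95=108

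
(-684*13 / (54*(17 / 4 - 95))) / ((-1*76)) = -26 / 1089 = -0.02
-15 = -15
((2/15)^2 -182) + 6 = -39596/225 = -175.98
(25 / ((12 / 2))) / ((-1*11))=-25 / 66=-0.38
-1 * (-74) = 74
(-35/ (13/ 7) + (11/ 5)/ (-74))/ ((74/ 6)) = -272379/ 177970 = -1.53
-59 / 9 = -6.56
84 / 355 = 0.24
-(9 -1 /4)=-8.75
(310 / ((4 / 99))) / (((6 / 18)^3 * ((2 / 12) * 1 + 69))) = 248589 / 83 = 2995.05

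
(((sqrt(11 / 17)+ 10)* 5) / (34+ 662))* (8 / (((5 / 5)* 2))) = 5* sqrt(187) / 2958+ 25 / 87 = 0.31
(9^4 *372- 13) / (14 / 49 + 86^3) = 17084753 / 4452394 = 3.84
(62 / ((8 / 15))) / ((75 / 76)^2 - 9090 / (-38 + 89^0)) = 1656268 / 3514131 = 0.47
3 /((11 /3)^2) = 27 /121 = 0.22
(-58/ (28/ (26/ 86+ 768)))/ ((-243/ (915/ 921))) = 292212265/ 44909802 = 6.51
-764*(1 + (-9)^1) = 6112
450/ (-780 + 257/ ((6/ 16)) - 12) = -135/ 32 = -4.22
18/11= 1.64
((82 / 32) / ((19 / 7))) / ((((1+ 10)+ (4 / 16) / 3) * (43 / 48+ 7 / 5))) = 7380 / 198911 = 0.04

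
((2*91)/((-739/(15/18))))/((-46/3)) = 455/33994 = 0.01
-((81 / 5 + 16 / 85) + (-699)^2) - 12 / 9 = -124597774 / 255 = -488618.72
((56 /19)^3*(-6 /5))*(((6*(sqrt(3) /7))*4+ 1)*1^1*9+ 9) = -32514048*sqrt(3) /34295-18966528 /34295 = -2195.15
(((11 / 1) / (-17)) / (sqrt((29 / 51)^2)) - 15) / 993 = -156 / 9599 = -0.02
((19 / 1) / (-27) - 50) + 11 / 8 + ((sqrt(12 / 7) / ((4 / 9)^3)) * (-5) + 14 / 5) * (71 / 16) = -258795 * sqrt(21) / 3584 - 4982 / 135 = -367.80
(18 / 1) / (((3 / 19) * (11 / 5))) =570 / 11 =51.82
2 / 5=0.40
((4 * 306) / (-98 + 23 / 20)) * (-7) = 171360 / 1937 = 88.47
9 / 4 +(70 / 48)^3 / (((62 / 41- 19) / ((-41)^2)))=-2932686307 / 9911808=-295.88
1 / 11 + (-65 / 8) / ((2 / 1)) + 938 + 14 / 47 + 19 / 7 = 54258397 / 57904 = 937.04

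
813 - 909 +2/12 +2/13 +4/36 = -22363/234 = -95.57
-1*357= -357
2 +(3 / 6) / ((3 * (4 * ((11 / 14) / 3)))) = 95 / 44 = 2.16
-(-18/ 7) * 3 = 54/ 7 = 7.71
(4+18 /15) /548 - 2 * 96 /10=-26291 /1370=-19.19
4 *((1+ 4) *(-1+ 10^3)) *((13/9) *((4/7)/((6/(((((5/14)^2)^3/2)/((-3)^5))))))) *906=-5674296875/533655864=-10.63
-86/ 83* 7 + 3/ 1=-353/ 83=-4.25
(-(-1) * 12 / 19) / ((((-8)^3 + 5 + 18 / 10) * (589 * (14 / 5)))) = -25 / 32979877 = -0.00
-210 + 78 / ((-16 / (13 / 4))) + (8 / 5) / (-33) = -1192711 / 5280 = -225.89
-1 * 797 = -797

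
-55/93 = -0.59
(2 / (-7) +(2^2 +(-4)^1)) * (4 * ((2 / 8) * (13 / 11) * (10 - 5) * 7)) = -130 / 11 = -11.82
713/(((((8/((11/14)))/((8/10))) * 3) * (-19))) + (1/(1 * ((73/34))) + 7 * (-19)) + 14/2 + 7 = -69623479/582540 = -119.52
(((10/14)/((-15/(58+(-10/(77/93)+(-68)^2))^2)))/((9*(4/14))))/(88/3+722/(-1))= 32325163264/55442079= 583.04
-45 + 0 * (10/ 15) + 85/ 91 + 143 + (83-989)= -73443/ 91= -807.07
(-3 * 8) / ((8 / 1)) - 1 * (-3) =0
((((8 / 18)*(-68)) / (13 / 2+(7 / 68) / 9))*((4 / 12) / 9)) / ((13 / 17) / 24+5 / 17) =-2515456 / 4770045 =-0.53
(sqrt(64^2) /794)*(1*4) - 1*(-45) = 17993 /397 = 45.32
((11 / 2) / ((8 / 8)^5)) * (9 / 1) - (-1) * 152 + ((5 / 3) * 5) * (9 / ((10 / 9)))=269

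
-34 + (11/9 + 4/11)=-32.41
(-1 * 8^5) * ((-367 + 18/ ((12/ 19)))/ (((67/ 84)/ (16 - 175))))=-148144324608/ 67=-2211109322.51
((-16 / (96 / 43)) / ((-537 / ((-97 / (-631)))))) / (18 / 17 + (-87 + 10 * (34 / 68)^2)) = -70907 / 2883926817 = -0.00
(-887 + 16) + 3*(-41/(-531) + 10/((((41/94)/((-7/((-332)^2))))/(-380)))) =-43449752549/49993473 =-869.11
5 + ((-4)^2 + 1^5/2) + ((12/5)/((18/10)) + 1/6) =23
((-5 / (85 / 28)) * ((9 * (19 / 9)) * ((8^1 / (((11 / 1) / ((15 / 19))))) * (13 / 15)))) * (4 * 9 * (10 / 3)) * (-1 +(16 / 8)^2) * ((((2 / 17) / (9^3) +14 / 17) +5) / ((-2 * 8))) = 525419440 / 257499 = 2040.47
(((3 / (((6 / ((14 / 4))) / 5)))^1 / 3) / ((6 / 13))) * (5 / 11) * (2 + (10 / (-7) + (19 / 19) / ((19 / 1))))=26975 / 15048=1.79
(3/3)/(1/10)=10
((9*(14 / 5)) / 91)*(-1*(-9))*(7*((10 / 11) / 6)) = 378 / 143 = 2.64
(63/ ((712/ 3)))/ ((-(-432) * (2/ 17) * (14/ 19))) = 323/ 45568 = 0.01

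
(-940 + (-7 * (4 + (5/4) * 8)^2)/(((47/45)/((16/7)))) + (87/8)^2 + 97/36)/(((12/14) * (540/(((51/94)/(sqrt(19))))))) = -12311522111 * sqrt(19)/52218639360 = -1.03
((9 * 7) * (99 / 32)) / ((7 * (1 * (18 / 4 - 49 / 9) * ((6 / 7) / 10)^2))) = -1091475 / 272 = -4012.78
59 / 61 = 0.97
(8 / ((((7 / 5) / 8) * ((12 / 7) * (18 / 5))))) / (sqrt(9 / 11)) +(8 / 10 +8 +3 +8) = 200 * sqrt(11) / 81 +99 / 5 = 27.99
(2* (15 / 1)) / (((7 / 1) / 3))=90 / 7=12.86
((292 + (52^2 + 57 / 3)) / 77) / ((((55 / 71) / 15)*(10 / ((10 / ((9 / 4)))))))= 285420 / 847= 336.98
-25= -25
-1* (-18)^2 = -324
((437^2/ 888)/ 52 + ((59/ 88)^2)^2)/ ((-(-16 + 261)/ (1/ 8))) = -75074084887/ 33922127855616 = -0.00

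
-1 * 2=-2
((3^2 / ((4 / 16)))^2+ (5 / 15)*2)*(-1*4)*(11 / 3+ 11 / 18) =-599060 / 27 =-22187.41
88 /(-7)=-88 /7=-12.57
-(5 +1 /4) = -21 /4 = -5.25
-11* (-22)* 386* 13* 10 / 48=1517945 / 6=252990.83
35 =35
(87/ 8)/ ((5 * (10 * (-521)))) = -87/ 208400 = -0.00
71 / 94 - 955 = -89699 / 94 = -954.24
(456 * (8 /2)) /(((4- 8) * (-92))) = 114 /23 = 4.96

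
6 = 6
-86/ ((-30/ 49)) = 2107/ 15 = 140.47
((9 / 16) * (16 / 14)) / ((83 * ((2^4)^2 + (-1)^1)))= 3 / 98770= 0.00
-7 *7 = -49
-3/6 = -1/2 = -0.50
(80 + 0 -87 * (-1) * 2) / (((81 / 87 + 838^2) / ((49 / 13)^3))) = 866602534 / 44742131291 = 0.02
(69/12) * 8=46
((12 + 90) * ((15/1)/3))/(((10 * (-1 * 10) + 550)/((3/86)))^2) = 17/5547000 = 0.00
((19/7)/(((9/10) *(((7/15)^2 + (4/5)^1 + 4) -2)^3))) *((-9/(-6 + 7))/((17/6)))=-12985312500/37252573841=-0.35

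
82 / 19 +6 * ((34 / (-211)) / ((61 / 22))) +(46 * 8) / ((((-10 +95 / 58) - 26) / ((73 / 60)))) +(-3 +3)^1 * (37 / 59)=-66256048622 / 7310792355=-9.06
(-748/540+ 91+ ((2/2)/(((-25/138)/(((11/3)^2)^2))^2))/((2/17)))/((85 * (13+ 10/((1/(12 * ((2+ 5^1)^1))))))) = 3855499664416/33035090625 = 116.71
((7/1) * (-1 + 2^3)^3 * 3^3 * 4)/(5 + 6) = 259308/11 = 23573.45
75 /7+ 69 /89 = 7158 /623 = 11.49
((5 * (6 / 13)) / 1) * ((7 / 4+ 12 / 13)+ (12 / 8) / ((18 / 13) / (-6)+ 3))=5015 / 676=7.42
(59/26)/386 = 59/10036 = 0.01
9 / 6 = 3 / 2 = 1.50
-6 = -6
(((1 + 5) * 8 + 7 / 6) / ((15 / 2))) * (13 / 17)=767 / 153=5.01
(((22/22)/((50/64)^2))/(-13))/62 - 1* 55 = -13853637/251875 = -55.00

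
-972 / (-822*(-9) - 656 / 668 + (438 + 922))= -27054 / 243737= -0.11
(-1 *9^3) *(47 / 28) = -34263 / 28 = -1223.68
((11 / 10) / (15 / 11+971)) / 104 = 121 / 11123840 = 0.00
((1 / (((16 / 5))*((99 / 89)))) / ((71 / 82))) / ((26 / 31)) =565595 / 1462032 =0.39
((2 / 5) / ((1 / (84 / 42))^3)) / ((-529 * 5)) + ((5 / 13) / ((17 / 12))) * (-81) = -64277036 / 2922725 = -21.99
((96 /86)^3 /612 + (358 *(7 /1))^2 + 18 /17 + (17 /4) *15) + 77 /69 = 2342772203879989 /373046844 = 6280101.93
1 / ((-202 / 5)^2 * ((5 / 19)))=95 / 40804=0.00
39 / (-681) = -13 / 227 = -0.06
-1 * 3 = -3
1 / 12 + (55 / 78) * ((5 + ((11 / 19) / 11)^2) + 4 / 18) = 1909597 / 506844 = 3.77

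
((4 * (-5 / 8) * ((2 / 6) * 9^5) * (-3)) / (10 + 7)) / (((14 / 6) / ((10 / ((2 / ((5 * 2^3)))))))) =88573500 / 119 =744315.13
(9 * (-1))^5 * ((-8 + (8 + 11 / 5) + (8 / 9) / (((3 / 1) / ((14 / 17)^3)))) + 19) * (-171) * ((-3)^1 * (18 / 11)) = -1059064781.91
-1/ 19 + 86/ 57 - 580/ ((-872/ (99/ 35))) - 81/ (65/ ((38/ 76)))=7673527/ 2826915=2.71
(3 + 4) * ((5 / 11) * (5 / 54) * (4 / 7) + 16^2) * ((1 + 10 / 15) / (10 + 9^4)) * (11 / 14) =0.36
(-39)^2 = 1521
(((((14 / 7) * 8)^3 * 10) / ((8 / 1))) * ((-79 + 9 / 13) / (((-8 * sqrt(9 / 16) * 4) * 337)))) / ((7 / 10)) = 6515200 / 92001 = 70.82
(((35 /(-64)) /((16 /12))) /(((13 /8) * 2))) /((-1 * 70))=3 /1664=0.00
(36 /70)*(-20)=-72 /7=-10.29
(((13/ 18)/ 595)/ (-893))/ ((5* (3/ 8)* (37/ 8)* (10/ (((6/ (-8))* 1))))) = 0.00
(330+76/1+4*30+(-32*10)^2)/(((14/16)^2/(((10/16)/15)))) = 823408/147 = 5601.41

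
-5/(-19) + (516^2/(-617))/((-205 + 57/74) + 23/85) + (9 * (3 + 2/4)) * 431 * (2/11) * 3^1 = 1225493897090336/165434190559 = 7407.74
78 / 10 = 39 / 5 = 7.80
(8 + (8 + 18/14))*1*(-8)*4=-3872/7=-553.14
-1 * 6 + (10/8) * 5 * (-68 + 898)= 10363/2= 5181.50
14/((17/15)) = 210/17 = 12.35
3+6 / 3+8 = 13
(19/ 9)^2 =361/ 81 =4.46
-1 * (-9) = 9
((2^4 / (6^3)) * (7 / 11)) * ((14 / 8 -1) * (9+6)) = 35 / 66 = 0.53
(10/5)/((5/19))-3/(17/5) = 571/85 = 6.72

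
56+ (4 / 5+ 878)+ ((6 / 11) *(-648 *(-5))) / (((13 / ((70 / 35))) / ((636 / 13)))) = 132327366 / 9295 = 14236.40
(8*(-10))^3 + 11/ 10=-511998.90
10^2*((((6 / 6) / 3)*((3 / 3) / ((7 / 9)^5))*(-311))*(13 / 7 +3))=-176905.92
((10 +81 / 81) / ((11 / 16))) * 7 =112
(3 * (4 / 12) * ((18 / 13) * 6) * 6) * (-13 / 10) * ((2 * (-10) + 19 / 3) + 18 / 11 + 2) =35748 / 55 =649.96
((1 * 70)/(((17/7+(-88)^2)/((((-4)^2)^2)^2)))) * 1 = 6422528/10845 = 592.21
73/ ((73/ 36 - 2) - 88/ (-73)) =191844/ 3241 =59.19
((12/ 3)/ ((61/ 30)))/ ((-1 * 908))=-30/ 13847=-0.00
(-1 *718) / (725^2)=-718 / 525625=-0.00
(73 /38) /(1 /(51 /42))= 1241 /532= 2.33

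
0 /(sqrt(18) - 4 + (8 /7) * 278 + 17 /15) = 0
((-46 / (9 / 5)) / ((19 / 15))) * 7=-8050 / 57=-141.23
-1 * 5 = -5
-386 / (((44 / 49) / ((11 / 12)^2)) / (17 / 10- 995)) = 344433397 / 960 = 358784.79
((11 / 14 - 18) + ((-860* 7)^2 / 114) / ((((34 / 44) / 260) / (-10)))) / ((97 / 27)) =-130595907541761 / 438634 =-297733207.05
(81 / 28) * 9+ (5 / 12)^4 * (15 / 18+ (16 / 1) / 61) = 1384918151 / 53125632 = 26.07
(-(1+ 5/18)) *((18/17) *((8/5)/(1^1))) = -184/85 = -2.16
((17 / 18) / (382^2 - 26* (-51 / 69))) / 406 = 391 / 24530719752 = 0.00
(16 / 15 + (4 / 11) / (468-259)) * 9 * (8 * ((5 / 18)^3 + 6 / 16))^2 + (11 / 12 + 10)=876694058749 / 8145219060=107.63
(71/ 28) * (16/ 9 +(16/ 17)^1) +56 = 67360/ 1071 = 62.89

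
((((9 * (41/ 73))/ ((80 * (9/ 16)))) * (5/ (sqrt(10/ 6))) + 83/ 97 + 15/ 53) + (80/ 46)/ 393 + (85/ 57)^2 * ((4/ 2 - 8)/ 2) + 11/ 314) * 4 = -19290080597358/ 877917264941 + 164 * sqrt(15)/ 365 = -20.23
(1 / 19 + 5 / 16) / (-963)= -37 / 97584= -0.00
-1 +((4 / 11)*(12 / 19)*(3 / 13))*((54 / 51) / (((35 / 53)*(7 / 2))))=-11041553 / 11316305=-0.98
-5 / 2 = -2.50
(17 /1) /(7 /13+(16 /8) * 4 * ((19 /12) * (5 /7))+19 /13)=357 /232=1.54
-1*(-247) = 247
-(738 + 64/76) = -14038/19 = -738.84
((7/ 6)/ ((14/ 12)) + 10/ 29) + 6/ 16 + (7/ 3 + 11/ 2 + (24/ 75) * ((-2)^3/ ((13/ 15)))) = 298553/ 45240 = 6.60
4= 4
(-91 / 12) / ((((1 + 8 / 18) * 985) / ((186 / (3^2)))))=-217 / 1970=-0.11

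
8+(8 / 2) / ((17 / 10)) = 176 / 17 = 10.35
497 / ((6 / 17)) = 8449 / 6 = 1408.17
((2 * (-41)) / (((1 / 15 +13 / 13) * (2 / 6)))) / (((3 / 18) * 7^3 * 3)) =-1.34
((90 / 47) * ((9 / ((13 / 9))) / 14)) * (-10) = -36450 / 4277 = -8.52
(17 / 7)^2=289 / 49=5.90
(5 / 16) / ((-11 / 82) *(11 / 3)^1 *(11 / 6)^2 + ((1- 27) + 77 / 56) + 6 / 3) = -5535 / 430016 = -0.01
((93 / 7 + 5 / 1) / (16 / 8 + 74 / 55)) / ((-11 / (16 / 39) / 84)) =-5120 / 299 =-17.12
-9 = -9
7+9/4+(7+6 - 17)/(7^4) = 88821/9604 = 9.25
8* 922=7376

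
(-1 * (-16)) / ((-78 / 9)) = -24 / 13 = -1.85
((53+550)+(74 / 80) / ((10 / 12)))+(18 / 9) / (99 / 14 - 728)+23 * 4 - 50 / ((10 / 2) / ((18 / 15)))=690469423 / 1009300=684.11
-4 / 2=-2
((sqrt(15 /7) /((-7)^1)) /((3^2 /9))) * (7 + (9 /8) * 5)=-101 * sqrt(105) /392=-2.64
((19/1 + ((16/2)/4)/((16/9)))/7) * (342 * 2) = 3933/2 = 1966.50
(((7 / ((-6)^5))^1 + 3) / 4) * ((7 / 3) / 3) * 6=163247 / 46656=3.50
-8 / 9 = -0.89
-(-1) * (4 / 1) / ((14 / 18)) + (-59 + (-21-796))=-870.86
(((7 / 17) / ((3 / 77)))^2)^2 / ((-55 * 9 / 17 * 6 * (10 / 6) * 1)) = -7672950131 / 179078850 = -42.85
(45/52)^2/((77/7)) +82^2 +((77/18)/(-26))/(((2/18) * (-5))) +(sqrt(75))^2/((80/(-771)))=446275387/74360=6001.55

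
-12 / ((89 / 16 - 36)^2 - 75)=-3072 / 217969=-0.01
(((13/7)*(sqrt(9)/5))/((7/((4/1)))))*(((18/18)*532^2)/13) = 69312/5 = 13862.40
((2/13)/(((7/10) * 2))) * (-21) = -30/13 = -2.31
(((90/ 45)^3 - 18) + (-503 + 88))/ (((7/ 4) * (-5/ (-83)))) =-28220/ 7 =-4031.43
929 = 929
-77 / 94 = -0.82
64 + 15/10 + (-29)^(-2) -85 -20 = -66437/1682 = -39.50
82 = 82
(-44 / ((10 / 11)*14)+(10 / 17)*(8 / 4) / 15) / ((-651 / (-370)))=-446294 / 232407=-1.92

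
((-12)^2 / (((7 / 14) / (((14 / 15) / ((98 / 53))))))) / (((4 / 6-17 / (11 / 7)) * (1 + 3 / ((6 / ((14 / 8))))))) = -447744 / 58625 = -7.64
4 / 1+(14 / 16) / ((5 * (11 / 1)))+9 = 5727 / 440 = 13.02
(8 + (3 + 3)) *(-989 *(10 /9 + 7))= -1010758 /9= -112306.44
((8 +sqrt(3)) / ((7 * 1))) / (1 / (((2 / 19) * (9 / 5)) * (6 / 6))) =18 * sqrt(3) / 665 +144 / 665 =0.26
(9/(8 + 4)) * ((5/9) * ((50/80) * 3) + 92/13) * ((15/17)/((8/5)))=11175/3328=3.36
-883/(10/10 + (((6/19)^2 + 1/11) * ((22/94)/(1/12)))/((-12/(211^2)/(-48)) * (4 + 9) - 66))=-176089767701191/197804445421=-890.22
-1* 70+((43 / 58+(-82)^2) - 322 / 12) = 576628 / 87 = 6627.91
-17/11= -1.55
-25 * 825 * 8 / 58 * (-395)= 32587500 / 29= 1123706.90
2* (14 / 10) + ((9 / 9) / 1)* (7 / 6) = 119 / 30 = 3.97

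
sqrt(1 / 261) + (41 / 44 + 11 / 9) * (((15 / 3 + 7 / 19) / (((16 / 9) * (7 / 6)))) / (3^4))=sqrt(29) / 87 + 14501 / 210672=0.13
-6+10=4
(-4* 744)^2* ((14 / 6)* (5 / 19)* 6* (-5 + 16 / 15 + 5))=661291008 / 19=34804789.89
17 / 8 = 2.12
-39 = -39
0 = 0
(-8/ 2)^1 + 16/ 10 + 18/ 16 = -51/ 40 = -1.28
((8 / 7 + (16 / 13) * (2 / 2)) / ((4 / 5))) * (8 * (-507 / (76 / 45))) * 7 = -947700 / 19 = -49878.95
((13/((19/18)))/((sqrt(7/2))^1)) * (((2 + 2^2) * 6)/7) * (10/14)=42120 * sqrt(14)/6517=24.18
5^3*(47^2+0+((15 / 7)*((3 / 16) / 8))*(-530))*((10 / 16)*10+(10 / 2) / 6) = 10388136875 / 5376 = 1932317.13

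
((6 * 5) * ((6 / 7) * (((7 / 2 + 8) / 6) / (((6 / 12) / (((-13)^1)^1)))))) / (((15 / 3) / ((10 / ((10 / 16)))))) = -28704 / 7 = -4100.57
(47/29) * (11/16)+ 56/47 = 50283/21808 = 2.31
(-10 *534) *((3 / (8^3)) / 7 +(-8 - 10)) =86119515 / 896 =96115.53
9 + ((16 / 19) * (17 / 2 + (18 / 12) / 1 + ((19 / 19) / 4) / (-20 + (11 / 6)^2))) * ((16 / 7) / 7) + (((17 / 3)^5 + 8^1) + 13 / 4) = 3179705796451 / 542054268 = 5866.03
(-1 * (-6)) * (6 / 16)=9 / 4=2.25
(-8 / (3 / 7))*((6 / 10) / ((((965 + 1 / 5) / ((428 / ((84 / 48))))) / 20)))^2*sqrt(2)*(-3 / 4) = 5275699200*sqrt(2) / 40757983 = 183.06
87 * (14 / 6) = 203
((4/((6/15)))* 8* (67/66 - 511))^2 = 1812685249600/1089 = 1664541092.38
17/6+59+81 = 857/6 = 142.83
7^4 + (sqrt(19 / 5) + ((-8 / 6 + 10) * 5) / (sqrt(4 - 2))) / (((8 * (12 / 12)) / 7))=7 * sqrt(95) / 40 + 455 * sqrt(2) / 24 + 2401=2429.52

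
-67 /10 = -6.70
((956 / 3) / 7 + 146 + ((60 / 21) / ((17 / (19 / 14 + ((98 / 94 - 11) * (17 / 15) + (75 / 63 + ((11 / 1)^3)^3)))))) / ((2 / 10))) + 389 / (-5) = 1163647247982563 / 587265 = 1981468754.28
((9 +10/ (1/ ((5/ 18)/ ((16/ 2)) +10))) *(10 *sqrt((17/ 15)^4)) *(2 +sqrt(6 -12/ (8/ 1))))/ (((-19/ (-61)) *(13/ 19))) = 138793117/ 10530 +138793117 *sqrt(2)/ 14040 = 27161.01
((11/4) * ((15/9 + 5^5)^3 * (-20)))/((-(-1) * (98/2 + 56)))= -1296890056000/81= -16010988345.68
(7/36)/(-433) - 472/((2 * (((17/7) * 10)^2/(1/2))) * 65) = -25819829/7320514500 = -0.00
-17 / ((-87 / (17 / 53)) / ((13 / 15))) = 3757 / 69165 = 0.05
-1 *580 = -580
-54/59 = -0.92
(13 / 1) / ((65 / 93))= 93 / 5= 18.60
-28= -28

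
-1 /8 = -0.12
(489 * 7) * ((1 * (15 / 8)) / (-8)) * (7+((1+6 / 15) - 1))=-379953 / 64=-5936.77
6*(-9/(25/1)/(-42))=9/175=0.05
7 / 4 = 1.75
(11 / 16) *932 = 2563 / 4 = 640.75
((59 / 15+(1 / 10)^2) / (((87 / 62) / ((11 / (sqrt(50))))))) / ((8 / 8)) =403403*sqrt(2) / 130500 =4.37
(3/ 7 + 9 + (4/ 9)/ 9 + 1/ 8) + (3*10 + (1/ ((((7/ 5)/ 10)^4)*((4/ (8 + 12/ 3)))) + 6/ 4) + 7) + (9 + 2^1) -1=12240399365/ 1555848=7867.35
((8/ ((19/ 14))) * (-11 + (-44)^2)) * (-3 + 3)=0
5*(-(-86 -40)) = 630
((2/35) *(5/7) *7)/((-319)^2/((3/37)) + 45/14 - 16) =12/52711661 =0.00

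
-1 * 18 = -18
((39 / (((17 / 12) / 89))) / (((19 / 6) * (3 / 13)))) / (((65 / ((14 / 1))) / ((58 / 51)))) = 22547616 / 27455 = 821.26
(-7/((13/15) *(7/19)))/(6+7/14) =-570/169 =-3.37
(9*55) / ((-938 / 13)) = -6.86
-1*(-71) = 71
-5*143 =-715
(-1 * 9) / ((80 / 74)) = -333 / 40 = -8.32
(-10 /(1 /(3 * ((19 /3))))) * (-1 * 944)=179360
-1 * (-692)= 692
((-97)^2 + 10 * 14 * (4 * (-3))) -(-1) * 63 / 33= 85040 / 11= 7730.91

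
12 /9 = 4 /3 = 1.33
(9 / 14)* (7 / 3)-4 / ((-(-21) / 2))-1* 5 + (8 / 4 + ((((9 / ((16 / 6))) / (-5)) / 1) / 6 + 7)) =8411 / 1680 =5.01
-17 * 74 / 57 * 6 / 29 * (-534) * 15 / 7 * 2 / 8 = 5038290 / 3857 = 1306.27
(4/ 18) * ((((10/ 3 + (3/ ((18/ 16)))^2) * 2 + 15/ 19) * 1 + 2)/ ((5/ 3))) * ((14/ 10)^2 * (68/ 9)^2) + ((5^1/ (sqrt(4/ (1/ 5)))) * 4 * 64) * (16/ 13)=705.51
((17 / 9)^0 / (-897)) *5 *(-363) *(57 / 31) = 34485 / 9269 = 3.72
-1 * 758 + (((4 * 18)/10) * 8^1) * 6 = -2062/5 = -412.40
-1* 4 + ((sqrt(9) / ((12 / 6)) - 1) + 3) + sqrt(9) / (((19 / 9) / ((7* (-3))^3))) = -500113 / 38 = -13160.87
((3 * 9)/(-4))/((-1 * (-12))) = -9/16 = -0.56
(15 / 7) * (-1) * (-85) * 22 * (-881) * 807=-19942624350 / 7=-2848946335.71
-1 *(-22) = 22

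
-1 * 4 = -4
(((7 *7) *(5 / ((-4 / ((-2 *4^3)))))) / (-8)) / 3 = -980 / 3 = -326.67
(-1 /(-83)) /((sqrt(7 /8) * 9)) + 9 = 2 * sqrt(14) /5229 + 9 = 9.00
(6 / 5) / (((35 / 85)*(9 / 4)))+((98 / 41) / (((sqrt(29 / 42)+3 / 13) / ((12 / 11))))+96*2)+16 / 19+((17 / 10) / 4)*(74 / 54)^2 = 198744*sqrt(1218) / 2039873+306940488672233 / 1582239731688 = 197.39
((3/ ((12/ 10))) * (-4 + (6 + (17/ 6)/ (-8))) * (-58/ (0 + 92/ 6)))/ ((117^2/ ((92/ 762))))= -11455/ 83448144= -0.00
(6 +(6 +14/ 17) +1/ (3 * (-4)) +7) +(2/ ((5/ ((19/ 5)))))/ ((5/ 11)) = 588647/ 25500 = 23.08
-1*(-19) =19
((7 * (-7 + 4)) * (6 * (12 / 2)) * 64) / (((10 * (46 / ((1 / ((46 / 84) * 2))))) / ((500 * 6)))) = -152409600 / 529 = -288108.88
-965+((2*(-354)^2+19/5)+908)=1252894/5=250578.80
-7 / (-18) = 7 / 18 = 0.39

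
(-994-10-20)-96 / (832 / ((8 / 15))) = -66564 / 65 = -1024.06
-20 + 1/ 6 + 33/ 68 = -3947/ 204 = -19.35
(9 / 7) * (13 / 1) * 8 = 936 / 7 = 133.71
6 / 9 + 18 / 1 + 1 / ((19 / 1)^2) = 20219 / 1083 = 18.67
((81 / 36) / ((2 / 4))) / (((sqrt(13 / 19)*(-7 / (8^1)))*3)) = -12*sqrt(247) / 91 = -2.07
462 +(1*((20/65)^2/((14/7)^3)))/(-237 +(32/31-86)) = 779296456/1686789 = 462.00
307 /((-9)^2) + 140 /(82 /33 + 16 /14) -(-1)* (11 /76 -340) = -767291803 /2579364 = -297.47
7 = 7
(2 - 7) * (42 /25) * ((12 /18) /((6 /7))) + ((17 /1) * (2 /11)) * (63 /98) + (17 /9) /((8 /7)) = -80209 /27720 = -2.89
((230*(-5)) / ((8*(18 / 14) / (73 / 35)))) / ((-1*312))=8395 / 11232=0.75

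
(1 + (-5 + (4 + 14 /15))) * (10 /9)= 28 /27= 1.04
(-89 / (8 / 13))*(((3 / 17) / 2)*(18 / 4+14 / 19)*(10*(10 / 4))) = -17268225 / 10336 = -1670.69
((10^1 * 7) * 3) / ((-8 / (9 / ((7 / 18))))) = -1215 / 2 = -607.50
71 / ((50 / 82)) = 2911 / 25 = 116.44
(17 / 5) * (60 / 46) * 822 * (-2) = -7290.78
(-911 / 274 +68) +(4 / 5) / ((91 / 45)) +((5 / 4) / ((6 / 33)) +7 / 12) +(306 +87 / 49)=796531315 / 2094456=380.30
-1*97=-97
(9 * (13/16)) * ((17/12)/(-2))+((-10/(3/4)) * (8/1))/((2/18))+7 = -122647/128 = -958.18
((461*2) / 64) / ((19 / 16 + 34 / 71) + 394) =32731 / 898954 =0.04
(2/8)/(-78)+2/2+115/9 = 12893/936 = 13.77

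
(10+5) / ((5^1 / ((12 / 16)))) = 9 / 4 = 2.25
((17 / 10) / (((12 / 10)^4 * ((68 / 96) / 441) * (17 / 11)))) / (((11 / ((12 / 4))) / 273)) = 1672125 / 68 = 24590.07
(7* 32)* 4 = 896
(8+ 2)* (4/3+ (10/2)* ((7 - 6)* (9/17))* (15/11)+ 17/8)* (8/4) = 158605/1122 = 141.36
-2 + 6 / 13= -20 / 13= -1.54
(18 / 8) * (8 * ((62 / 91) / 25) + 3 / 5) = 16749 / 9100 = 1.84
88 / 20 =22 / 5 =4.40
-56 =-56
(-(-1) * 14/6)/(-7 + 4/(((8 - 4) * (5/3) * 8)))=-280/831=-0.34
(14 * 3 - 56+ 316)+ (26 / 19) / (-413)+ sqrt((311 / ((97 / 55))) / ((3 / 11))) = 11 * sqrt(452505) / 291+ 2369768 / 7847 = 327.42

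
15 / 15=1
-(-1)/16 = 0.06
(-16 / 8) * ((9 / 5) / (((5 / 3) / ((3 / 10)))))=-81 / 125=-0.65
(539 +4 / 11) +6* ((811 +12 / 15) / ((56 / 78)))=5639243 / 770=7323.69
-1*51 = -51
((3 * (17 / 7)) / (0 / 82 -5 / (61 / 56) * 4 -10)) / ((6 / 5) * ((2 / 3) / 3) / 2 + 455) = -9333 / 16534994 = -0.00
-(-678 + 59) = 619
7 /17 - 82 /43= -1093 /731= -1.50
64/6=32/3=10.67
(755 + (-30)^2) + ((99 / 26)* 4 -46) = 21115 / 13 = 1624.23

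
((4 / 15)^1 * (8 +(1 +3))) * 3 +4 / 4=53 / 5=10.60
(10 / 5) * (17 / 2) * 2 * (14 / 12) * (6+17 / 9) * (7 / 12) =59143 / 324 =182.54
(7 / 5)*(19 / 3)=133 / 15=8.87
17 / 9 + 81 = 746 / 9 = 82.89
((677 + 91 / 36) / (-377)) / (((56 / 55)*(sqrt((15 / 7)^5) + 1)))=3230461465 / 80625063168 - 235456375*sqrt(105) / 8958340352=-0.23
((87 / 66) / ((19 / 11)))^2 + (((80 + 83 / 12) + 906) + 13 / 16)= 17229431 / 17328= 994.31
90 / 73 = 1.23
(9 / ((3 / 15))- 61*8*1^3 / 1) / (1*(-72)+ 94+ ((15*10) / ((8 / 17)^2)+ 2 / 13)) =-184288 / 290991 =-0.63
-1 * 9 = -9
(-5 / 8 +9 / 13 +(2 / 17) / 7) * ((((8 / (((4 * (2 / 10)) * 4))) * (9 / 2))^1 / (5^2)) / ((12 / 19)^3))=2380073 / 15841280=0.15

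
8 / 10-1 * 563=-2811 / 5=-562.20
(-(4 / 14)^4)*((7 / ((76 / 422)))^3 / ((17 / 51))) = -56363586 / 48013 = -1173.92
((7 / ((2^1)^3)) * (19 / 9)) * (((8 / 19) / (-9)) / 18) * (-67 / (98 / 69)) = 1541 / 6804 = 0.23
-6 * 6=-36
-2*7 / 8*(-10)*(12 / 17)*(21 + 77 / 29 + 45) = 418110 / 493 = 848.09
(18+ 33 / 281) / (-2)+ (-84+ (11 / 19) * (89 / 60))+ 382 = 92834549 / 320340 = 289.80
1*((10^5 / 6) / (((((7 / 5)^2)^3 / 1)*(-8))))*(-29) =2832031250 / 352947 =8023.96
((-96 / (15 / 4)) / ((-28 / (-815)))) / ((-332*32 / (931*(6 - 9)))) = -65037 / 332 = -195.89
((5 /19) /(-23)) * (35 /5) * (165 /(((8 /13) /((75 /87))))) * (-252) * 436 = 25777001250 /12673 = 2034009.41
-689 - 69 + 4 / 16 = -3031 / 4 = -757.75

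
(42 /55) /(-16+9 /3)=-42 /715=-0.06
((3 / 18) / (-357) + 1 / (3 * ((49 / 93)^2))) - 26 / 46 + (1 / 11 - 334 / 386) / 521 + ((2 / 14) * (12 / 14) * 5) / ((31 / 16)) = 550200251458699 / 579416467234374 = 0.95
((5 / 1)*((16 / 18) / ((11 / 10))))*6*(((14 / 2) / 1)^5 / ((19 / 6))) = 26891200 / 209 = 128666.03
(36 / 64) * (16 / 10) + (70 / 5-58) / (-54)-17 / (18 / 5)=-406 / 135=-3.01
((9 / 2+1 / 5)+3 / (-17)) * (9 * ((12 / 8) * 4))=20763 / 85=244.27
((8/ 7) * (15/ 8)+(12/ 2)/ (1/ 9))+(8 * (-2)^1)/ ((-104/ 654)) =14265/ 91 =156.76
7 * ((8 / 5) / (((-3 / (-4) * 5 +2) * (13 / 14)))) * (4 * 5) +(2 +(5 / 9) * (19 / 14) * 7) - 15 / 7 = 1773997 / 37674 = 47.09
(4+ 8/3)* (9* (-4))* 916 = -219840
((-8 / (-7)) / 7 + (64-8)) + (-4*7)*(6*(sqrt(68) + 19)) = -153656 / 49-336*sqrt(17) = -4521.20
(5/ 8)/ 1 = 5/ 8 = 0.62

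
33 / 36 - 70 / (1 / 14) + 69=-10921 / 12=-910.08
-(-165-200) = 365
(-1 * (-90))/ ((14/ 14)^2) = 90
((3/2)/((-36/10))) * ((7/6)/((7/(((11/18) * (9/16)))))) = -55/2304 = -0.02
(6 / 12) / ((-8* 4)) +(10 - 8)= 127 / 64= 1.98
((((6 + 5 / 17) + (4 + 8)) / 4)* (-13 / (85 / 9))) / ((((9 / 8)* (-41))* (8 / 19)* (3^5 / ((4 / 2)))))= 76817 / 28793070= 0.00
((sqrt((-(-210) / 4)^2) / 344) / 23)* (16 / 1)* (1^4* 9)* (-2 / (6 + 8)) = -135 / 989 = -0.14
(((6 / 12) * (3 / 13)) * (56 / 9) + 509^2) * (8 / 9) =80833496 / 351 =230294.86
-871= -871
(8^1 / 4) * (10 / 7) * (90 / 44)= 450 / 77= 5.84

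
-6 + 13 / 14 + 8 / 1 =41 / 14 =2.93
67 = 67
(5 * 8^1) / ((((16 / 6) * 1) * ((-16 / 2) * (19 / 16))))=-30 / 19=-1.58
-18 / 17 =-1.06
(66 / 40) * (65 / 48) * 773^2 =85446647 / 64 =1335103.86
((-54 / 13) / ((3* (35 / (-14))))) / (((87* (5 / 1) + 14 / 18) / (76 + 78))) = 24948 / 127465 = 0.20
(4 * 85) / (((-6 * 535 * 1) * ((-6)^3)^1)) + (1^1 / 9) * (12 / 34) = 23401 / 589356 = 0.04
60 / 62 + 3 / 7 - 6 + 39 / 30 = -7169 / 2170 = -3.30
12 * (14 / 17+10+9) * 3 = 12132 / 17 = 713.65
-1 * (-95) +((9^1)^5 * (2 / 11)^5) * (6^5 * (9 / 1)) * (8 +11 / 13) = 7263702.18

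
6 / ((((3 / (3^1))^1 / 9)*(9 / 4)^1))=24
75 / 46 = 1.63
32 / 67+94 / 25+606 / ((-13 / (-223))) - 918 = 206458974 / 21775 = 9481.47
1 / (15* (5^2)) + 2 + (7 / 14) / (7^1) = 10889 / 5250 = 2.07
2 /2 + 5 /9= 14 /9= 1.56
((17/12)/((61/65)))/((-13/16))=-340/183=-1.86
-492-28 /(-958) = -235654 /479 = -491.97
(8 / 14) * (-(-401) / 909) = 1604 / 6363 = 0.25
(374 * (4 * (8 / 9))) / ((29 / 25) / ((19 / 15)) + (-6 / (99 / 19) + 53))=1563320 / 62031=25.20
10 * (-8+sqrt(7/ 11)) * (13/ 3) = -1040/ 3+130 * sqrt(77)/ 33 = -312.10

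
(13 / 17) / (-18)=-13 / 306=-0.04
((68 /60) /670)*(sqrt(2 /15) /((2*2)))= 17*sqrt(30) /603000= 0.00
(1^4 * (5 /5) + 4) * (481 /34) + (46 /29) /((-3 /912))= -411.47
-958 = -958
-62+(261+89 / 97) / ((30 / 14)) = 87632 / 1455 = 60.23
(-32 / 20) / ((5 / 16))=-128 / 25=-5.12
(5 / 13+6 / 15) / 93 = 17 / 2015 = 0.01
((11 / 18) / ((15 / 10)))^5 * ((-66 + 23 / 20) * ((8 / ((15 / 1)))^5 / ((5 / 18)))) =-3422341480448 / 30267225703125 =-0.11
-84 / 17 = -4.94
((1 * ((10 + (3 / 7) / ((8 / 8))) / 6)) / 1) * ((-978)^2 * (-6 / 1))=-69823332 / 7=-9974761.71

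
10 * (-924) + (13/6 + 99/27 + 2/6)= -55403/6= -9233.83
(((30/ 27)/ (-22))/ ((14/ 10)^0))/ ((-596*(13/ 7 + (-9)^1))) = -7/ 590040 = -0.00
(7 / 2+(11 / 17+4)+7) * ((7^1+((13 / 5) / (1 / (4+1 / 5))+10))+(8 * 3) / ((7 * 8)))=510983 / 1190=429.40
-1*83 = -83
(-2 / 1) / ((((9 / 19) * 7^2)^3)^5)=-0.00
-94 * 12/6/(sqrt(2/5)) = -94 * sqrt(10) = -297.25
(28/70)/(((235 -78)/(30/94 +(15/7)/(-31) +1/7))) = 8014/8006215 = 0.00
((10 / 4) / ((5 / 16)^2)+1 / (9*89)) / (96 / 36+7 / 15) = 102533 / 12549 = 8.17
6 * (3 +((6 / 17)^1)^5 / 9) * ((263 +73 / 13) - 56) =70655054040 / 18458141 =3827.85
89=89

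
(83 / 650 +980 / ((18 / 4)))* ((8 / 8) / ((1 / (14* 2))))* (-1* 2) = -35692916 / 2925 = -12202.71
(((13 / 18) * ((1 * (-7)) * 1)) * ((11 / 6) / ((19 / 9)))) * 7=-30.73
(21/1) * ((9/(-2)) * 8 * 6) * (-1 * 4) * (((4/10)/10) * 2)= 36288/25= 1451.52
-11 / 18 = -0.61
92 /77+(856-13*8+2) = 58150 /77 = 755.19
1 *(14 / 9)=14 / 9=1.56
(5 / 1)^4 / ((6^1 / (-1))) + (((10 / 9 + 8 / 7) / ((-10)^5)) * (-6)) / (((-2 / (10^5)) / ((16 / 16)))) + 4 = -1497 / 14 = -106.93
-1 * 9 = -9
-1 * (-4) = 4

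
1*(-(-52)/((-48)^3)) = -0.00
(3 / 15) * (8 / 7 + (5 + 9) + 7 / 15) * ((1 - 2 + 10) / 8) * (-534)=-1312839 / 700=-1875.48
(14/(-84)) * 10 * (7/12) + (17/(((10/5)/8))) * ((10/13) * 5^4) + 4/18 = 1699961/52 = 32691.56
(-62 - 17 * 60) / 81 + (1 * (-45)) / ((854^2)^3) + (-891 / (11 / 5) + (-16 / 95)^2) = -118630977843081563899191869 / 283582517470099084238400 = -418.33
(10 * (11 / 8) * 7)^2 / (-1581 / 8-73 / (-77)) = -11413325 / 242306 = -47.10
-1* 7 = -7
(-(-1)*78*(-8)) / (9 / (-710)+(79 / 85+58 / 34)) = -115872 / 487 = -237.93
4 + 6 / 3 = 6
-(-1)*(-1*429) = -429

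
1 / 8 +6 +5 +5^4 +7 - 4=5113 / 8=639.12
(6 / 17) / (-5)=-6 / 85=-0.07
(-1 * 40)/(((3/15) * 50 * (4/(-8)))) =8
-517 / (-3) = 517 / 3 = 172.33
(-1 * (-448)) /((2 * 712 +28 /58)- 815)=0.74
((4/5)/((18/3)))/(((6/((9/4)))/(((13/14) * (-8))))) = -13/35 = -0.37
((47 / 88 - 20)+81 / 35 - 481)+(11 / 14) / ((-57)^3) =-284142918671 / 570394440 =-498.15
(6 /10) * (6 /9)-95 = -473 /5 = -94.60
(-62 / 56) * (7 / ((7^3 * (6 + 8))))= -31 / 19208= -0.00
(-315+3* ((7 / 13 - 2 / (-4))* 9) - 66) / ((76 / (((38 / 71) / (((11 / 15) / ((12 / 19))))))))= -21735 / 10153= -2.14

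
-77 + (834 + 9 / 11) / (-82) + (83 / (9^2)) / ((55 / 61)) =-2857529 / 33210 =-86.04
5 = 5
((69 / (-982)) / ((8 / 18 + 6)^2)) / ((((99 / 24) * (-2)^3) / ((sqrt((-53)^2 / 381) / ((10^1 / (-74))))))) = -1217781 * sqrt(381) / 23074584280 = -0.00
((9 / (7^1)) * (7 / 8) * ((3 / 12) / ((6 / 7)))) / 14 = 3 / 128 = 0.02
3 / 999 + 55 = 18316 / 333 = 55.00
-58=-58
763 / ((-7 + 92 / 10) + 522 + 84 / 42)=3815 / 2631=1.45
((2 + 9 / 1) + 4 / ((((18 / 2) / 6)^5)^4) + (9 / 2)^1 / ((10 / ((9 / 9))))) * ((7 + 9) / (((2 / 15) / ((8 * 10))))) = 127769202225440 / 1162261467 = 109931.55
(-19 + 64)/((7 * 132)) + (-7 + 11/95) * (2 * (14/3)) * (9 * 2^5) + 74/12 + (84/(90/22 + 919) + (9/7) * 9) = -8238845607511/445659060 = -18486.88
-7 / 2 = -3.50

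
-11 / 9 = -1.22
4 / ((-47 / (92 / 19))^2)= 33856 / 797449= 0.04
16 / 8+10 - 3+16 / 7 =79 / 7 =11.29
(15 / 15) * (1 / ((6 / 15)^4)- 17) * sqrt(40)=353 * sqrt(10) / 8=139.54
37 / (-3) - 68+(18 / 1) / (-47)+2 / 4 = -22621 / 282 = -80.22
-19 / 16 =-1.19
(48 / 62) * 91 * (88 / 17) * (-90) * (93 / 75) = -3459456 / 85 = -40699.48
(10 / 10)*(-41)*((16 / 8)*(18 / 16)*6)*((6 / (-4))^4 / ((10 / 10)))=-89667 / 32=-2802.09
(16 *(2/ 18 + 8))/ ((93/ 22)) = 25696/ 837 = 30.70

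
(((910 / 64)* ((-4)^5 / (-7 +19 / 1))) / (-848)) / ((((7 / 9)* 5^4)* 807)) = 13 / 3564250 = 0.00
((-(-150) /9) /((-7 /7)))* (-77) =3850 /3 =1283.33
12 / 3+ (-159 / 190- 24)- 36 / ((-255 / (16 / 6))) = -66087 / 3230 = -20.46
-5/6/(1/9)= -15/2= -7.50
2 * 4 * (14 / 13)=112 / 13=8.62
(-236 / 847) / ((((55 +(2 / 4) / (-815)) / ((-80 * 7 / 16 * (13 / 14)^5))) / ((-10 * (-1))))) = 446340597625 / 364628839806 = 1.22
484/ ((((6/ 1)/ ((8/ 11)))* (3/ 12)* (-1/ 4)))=-2816/ 3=-938.67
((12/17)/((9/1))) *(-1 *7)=-28/51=-0.55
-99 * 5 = -495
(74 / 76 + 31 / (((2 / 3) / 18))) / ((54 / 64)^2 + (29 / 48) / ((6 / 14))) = 146732544 / 371507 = 394.97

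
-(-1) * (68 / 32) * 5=85 / 8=10.62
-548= -548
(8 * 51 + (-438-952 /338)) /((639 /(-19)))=105374 /107991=0.98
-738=-738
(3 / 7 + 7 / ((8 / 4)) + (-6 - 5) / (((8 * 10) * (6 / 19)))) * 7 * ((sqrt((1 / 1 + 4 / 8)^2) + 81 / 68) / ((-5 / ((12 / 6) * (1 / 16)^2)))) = -715957 / 6963200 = -0.10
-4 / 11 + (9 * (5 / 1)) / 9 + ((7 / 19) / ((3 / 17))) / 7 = 3094 / 627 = 4.93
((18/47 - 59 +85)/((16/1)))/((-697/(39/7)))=-6045/458626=-0.01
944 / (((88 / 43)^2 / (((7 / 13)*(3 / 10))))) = 2290911 / 62920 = 36.41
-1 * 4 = -4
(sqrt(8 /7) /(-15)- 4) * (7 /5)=-28 /5- 2 * sqrt(14) /75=-5.70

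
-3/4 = -0.75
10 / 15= 2 / 3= 0.67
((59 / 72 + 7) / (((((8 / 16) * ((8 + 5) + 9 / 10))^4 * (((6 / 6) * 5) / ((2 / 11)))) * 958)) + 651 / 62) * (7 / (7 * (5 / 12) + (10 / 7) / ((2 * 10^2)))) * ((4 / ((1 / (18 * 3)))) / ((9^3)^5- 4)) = 655764330140984484 / 24865283336361898451249279887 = 0.00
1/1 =1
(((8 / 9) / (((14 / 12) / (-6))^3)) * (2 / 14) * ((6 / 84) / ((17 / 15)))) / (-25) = 62208 / 1428595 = 0.04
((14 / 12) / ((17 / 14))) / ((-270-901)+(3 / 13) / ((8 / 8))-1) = -637 / 776883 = -0.00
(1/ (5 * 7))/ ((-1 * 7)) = -1/ 245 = -0.00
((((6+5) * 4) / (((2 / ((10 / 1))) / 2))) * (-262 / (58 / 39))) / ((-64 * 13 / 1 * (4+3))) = 21615 / 1624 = 13.31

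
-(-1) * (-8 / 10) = -4 / 5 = -0.80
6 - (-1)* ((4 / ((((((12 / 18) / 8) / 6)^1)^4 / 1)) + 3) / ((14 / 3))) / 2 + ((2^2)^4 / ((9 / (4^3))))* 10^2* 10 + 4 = 3361131049 / 252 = 13337821.62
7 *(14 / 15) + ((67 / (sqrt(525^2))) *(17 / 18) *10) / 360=2223779 / 340200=6.54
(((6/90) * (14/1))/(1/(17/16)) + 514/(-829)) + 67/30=86381/33160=2.60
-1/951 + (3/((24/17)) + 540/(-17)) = -3833617/129336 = -29.64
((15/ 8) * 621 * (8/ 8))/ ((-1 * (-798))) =3105/ 2128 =1.46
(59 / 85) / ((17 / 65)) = 767 / 289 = 2.65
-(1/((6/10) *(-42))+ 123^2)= -1906249/126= -15128.96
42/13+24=354/13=27.23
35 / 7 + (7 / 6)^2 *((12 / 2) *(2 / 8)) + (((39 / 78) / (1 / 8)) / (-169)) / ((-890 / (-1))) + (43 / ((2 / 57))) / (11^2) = 3749790697 / 218395320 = 17.17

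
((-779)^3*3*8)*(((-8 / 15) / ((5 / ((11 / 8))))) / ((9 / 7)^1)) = 1294227331.66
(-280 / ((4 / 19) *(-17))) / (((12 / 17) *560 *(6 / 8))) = 0.26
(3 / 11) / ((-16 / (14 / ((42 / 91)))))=-91 / 176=-0.52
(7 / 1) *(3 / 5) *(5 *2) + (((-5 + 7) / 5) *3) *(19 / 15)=1088 / 25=43.52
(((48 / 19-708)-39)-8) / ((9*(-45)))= 1.86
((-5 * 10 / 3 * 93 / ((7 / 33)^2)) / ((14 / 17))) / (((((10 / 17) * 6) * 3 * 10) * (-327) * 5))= 1084039 / 4486440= 0.24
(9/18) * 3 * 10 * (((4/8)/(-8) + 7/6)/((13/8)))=265/26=10.19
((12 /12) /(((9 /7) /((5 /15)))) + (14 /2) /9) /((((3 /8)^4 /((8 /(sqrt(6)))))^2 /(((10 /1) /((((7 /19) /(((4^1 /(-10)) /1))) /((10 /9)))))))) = -1632087572480 /4782969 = -341228.97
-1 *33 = -33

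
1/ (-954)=-1/ 954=-0.00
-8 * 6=-48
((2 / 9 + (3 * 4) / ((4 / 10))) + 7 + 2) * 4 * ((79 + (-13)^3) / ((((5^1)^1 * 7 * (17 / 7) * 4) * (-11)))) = 249218 / 2805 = 88.85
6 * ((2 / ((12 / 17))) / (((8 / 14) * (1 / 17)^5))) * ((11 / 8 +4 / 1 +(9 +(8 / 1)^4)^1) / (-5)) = -5556009769989 / 160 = -34725061062.43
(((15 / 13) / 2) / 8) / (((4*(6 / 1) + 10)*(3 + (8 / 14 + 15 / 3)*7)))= 5 / 99008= 0.00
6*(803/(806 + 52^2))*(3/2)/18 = 803/7020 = 0.11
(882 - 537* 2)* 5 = -960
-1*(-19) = 19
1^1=1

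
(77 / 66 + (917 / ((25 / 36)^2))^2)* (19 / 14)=23001471782323 / 4687500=4906980.65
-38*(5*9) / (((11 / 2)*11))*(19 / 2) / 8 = -16245 / 484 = -33.56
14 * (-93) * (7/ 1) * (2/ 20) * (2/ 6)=-1519/ 5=-303.80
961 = 961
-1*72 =-72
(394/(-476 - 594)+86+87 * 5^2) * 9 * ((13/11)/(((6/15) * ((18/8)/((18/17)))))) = 566016984/20009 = 28288.12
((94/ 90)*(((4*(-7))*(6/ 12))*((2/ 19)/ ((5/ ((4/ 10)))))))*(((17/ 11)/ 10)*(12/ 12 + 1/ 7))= -25568/ 1175625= -0.02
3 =3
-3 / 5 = -0.60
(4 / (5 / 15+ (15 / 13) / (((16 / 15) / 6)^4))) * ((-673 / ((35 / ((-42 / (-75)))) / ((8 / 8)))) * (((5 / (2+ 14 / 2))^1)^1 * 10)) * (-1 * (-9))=-1.86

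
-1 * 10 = -10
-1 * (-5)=5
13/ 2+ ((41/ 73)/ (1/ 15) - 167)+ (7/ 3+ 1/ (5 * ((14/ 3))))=-149.70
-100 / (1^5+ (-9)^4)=-50 / 3281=-0.02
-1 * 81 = -81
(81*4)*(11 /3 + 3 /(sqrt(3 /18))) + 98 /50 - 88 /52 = 386187 /325 + 972*sqrt(6) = 3569.17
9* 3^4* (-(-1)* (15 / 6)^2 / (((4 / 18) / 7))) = 1148175 / 8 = 143521.88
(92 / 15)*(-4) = -24.53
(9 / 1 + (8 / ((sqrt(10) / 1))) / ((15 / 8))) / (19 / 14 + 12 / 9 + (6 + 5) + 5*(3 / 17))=0.71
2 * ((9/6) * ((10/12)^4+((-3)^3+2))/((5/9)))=-132.40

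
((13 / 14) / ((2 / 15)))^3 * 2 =7414875 / 10976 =675.55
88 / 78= 44 / 39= 1.13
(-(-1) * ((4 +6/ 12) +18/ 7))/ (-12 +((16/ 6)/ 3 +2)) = -891/ 1148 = -0.78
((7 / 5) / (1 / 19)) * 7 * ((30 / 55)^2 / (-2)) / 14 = -1197 / 605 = -1.98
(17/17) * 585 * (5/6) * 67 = 65325/2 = 32662.50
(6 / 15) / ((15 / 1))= 2 / 75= 0.03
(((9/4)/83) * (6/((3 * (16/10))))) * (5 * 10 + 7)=2565/1328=1.93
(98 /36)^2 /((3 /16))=9604 /243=39.52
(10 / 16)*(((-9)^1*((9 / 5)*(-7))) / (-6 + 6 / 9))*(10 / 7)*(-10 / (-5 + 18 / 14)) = -42525 / 832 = -51.11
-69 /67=-1.03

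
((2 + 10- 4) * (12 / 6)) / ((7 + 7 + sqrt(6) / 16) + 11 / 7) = 1562624 / 1520621- 6272 * sqrt(6) / 1520621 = 1.02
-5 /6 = -0.83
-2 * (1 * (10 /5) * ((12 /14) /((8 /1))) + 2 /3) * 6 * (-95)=7030 /7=1004.29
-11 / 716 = -0.02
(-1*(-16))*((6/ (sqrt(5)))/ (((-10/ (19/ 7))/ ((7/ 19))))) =-4.29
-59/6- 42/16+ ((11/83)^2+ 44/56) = -13489001/1157352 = -11.66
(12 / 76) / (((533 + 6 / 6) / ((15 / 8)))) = 15 / 27056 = 0.00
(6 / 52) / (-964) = -3 / 25064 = -0.00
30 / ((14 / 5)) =75 / 7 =10.71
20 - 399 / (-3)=153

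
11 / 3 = 3.67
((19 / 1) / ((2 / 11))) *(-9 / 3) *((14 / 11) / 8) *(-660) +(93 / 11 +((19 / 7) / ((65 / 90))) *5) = 65955381 / 2002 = 32944.75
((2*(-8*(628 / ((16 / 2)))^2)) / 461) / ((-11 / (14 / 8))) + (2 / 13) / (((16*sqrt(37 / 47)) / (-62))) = 172543 / 5071 - 31*sqrt(1739) / 1924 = 33.35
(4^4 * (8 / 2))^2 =1048576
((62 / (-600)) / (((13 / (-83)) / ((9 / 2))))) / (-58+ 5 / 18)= -69471 / 1350700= -0.05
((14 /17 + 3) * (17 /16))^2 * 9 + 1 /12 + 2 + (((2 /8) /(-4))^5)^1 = 473804797 /3145728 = 150.62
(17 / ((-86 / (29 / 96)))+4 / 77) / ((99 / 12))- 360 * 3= -5664198857 / 5244624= -1080.00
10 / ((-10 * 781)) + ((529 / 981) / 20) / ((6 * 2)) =0.00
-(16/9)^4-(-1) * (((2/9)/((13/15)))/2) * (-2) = -873838/85293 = -10.25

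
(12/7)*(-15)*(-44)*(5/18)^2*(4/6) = 11000/189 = 58.20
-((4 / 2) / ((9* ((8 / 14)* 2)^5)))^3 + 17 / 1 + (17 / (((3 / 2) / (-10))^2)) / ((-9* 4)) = -12789868769289271 / 3206175906594816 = -3.99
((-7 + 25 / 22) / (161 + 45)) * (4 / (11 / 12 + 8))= -1548 / 121231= -0.01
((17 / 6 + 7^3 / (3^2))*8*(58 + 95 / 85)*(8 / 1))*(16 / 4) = 31602560 / 51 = 619658.04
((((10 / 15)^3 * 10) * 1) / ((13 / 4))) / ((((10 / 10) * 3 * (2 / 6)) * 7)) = 320 / 2457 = 0.13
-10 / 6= -5 / 3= -1.67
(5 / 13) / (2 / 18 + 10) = 45 / 1183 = 0.04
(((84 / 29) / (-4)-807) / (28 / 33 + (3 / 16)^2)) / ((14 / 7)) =-98942976 / 216485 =-457.04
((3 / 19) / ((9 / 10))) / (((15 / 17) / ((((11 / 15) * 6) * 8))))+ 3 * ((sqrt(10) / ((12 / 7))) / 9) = 7 * sqrt(10) / 36+ 5984 / 855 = 7.61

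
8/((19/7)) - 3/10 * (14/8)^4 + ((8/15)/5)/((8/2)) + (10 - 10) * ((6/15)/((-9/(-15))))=0.16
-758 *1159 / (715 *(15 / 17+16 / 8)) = -426.28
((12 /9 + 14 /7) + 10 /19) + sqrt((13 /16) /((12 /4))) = sqrt(39) /12 + 220 /57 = 4.38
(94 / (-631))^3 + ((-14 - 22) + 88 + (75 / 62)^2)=51629809300287 / 965764987804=53.46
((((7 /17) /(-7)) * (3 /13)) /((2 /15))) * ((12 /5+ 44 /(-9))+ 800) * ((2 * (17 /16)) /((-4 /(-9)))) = -20187 /52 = -388.21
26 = 26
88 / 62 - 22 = -638 / 31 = -20.58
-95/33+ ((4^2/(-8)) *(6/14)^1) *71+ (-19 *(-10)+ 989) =257626/231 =1115.26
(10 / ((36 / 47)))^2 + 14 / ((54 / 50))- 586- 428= -269111 / 324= -830.59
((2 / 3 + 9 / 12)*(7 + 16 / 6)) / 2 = 493 / 72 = 6.85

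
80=80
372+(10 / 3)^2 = 3448 / 9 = 383.11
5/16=0.31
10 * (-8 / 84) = -20 / 21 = -0.95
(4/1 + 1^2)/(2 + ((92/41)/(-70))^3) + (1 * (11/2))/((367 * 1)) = 2727453540951/1084462688969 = 2.52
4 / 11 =0.36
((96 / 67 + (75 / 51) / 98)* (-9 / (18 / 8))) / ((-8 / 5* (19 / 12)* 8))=2424165 / 8483272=0.29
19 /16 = 1.19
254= 254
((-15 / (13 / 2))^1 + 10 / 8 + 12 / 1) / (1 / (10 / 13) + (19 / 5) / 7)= 19915 / 3354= 5.94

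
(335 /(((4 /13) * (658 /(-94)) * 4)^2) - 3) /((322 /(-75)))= -1423725 /4039168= -0.35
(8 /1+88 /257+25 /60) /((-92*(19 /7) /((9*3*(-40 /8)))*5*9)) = 0.11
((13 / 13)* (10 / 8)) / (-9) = -5 / 36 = -0.14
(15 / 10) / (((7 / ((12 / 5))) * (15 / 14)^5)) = 153664 / 421875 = 0.36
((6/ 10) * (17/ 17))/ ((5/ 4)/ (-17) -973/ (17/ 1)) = -68/ 6495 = -0.01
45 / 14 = 3.21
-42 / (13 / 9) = -378 / 13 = -29.08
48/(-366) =-8/61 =-0.13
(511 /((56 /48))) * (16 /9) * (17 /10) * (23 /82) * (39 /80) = 371059 /2050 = 181.00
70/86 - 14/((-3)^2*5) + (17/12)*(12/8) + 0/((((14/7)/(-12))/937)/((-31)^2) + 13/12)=2.63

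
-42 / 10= -21 / 5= -4.20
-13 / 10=-1.30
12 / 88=3 / 22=0.14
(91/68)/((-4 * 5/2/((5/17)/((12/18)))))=-273/4624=-0.06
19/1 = 19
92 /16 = 23 /4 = 5.75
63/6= 21/2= 10.50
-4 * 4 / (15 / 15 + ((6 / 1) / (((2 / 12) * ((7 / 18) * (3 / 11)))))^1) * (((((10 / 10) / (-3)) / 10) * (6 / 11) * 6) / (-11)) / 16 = -42 / 1441715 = -0.00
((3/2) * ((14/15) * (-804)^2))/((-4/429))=-485296812/5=-97059362.40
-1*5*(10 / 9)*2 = -100 / 9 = -11.11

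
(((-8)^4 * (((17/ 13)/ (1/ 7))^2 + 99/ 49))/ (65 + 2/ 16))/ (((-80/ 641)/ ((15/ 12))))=-233219799040/ 4314401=-54056.12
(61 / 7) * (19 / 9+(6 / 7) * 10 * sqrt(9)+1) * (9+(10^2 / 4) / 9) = 11742256 / 3969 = 2958.49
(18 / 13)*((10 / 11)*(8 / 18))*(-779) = -62320 / 143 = -435.80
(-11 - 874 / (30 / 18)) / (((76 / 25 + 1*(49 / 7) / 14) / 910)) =-24360700 / 177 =-137631.07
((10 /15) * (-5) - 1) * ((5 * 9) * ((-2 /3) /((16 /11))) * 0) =0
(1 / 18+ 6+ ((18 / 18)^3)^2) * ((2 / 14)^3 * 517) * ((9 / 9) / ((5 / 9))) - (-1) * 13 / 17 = 1160793 / 58310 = 19.91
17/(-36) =-17/36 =-0.47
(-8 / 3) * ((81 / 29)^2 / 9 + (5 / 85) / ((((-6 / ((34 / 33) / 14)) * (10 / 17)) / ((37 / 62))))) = -625915291 / 271008045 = -2.31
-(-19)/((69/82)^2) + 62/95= 12432002/452295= 27.49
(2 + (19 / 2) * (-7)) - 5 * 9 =-219 / 2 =-109.50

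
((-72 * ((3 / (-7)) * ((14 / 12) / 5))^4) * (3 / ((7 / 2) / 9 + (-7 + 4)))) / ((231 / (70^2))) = 2268 / 12925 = 0.18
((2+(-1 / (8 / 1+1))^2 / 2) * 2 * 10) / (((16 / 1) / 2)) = 1625 / 324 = 5.02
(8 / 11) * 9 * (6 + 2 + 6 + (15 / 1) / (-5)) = 72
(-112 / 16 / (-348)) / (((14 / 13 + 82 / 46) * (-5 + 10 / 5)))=-2093 / 892620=-0.00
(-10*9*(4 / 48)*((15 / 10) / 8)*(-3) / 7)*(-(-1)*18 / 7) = 1215 / 784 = 1.55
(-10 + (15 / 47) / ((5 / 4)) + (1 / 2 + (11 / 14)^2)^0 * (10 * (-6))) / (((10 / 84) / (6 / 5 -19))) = 12253164 / 1175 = 10428.22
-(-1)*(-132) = -132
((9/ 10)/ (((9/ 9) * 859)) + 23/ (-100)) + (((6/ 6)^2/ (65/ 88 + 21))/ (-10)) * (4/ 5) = -38227707/ 164326700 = -0.23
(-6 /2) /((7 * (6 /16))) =-8 /7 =-1.14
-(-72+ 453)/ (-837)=127/ 279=0.46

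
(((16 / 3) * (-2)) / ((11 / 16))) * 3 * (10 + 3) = -6656 / 11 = -605.09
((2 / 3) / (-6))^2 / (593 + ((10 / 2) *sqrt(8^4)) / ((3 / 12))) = 1 / 151713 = 0.00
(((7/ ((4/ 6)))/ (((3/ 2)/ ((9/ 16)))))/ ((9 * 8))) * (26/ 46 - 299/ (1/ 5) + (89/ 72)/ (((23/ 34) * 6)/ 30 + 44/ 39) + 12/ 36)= -8055082721/ 98647552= -81.66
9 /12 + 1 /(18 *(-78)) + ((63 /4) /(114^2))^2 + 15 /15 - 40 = -447920557777 /11710123776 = -38.25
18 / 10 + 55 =284 / 5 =56.80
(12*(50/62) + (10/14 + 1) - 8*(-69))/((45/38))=516192/1085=475.75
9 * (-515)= -4635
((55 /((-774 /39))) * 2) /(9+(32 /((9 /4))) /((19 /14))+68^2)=-741 /620791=-0.00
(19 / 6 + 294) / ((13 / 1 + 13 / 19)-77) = -33877 / 7218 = -4.69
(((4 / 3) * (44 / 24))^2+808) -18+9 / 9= 64555 / 81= 796.98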